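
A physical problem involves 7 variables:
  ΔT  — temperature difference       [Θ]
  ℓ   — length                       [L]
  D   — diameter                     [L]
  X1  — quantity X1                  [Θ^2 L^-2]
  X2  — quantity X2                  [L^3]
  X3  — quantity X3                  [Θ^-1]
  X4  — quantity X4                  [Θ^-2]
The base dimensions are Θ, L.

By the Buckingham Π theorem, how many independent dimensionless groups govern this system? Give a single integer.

5

Dimensional matrix (Θ×L by ΔT×ℓ×D×X1×X2×X3×X4):
  Θ: [ 1  0  0  2  0 -1 -2]
  L: [ 0  1  1 -2  3  0  0]
Echelon form has 2 nonzero rows (pivots: ΔT,ℓ)
Π count = n − r = 7 − 2 = 5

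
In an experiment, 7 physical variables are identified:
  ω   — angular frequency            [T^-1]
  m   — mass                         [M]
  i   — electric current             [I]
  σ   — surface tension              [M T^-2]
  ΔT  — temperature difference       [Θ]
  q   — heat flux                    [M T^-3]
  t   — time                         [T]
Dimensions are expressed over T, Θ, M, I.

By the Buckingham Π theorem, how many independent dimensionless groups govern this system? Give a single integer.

3

Dimensional matrix (T×Θ×M×I by ω×m×i×σ×ΔT×q×t):
  T: [-1  0  0 -2  0 -3  1]
  Θ: [ 0  0  0  0  1  0  0]
  M: [ 0  1  0  1  0  1  0]
  I: [ 0  0  1  0  0  0  0]
Row reduction gives pivot columns ω,m,i,ΔT; rank = 4
n=7, r=4 ⇒ 3 dimensionless groups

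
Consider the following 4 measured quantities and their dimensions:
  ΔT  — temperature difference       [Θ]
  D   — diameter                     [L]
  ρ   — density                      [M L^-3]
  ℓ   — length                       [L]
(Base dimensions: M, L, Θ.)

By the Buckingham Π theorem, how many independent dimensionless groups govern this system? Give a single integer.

Dimensional matrix (M×L×Θ by ΔT×D×ρ×ℓ):
  M: [ 0  0  1  0]
  L: [ 0  1 -3  1]
  Θ: [ 1  0  0  0]
RREF → pivots at {ΔT,D,ρ} ⇒ r = 3
Π count = n − r = 4 − 3 = 1

1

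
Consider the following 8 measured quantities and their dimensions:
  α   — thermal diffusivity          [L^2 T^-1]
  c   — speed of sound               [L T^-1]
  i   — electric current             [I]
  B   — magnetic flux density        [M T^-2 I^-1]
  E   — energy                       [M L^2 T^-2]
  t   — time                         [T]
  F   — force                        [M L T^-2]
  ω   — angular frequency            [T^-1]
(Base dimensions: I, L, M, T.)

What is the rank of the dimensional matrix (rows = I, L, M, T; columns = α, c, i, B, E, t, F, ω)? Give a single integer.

4

Dimensional matrix (I×L×M×T by α×c×i×B×E×t×F×ω):
  I: [ 0  0  1 -1  0  0  0  0]
  L: [ 2  1  0  0  2  0  1  0]
  M: [ 0  0  0  1  1  0  1  0]
  T: [-1 -1  0 -2 -2  1 -2 -1]
Row reduction gives pivot columns α,c,i,B; rank = 4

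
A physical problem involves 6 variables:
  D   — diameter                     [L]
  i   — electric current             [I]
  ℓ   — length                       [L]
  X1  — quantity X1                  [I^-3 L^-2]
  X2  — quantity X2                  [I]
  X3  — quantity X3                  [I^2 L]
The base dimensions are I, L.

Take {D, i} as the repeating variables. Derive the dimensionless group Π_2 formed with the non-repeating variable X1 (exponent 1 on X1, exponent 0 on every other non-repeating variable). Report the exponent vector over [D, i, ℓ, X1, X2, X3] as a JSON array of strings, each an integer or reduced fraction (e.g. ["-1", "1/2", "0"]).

Write exponents as rows I,L / cols D,i,ℓ,X1,X2,X3:
  I: [ 0  1  0 -3  1  2]
  L: [ 1  0  1 -2  0  1]
Row reduction gives pivot columns D,i; rank = 2
Repeat: D,i; free: ℓ,X1,X2,X3
RREF:
  r0: [   1    0    1   -2    0    1]
  r1: [   0    1    0   -3    1    2]
Fix exponent of X1 at 1, ℓ at 0, X2 at 0, X3 at 0; solve each RREF row for its pivot's exponent:
  r0: exp(D) + (-2)·1 = 0 ⇒ exp(D) = 2
  r1: exp(i) + (-3)·1 = 0 ⇒ exp(i) = 3
Π_2 = D^2 · i^3 · X1

["2", "3", "0", "1", "0", "0"]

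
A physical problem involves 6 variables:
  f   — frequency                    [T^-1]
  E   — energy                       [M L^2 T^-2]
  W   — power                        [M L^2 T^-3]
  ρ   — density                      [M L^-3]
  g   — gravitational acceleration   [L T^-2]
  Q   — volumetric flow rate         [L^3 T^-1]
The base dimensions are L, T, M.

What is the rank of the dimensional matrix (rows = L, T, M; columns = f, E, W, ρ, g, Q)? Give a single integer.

3

Dimensional matrix (L×T×M by f×E×W×ρ×g×Q):
  L: [ 0  2  2 -3  1  3]
  T: [-1 -2 -3  0 -2 -1]
  M: [ 0  1  1  1  0  0]
RREF → pivots at {f,E,ρ} ⇒ r = 3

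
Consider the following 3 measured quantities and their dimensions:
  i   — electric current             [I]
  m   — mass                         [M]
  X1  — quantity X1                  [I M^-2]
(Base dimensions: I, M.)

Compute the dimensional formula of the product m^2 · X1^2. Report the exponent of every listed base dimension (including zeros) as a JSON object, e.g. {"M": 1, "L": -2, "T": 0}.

{"I": 2, "M": -2}

Dimensional matrix (I×M by i×m×X1):
  I: [ 1  0  1]
  M: [ 0  1 -2]
  [I]: (2)·0+(2)·1 = 2
  [M]: (2)·1+(2)·-2 = -2
⇒ I^2 M^-2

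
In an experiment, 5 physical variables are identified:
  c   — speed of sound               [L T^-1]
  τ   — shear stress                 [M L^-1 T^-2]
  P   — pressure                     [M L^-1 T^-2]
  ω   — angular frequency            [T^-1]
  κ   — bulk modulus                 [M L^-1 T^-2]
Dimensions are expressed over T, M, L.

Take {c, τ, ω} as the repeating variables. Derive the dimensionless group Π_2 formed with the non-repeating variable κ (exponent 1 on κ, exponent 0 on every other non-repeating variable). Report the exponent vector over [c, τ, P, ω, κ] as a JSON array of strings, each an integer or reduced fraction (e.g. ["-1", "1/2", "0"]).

["0", "-1", "0", "0", "1"]

Write exponents as rows T,M,L / cols c,τ,P,ω,κ:
  T: [-1 -2 -2 -1 -2]
  M: [ 0  1  1  0  1]
  L: [ 1 -1 -1  0 -1]
Echelon form has 3 nonzero rows (pivots: c,τ,ω)
Pivot set = {c,τ,ω}, free = {P,κ}
RREF:
  r0: [   1    0    0    0    0]
  r1: [   0    1    1    0    1]
  r2: [   0    0    0    1    0]
Fix exponent of κ at 1, P at 0; solve each RREF row for its pivot's exponent:
  r0: exp(c) + (0)·1 = 0 ⇒ exp(c) = 0
  r1: exp(τ) + (1)·1 = 0 ⇒ exp(τ) = -1
  r2: exp(ω) + (0)·1 = 0 ⇒ exp(ω) = 0
Π_2 = τ^-1 · κ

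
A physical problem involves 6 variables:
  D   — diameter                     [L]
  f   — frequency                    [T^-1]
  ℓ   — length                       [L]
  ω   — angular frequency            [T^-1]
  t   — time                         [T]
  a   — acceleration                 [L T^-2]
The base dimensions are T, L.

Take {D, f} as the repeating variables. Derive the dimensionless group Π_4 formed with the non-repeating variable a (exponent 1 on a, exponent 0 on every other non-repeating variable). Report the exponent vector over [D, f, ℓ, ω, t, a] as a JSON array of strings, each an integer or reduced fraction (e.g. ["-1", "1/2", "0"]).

Write exponents as rows T,L / cols D,f,ℓ,ω,t,a:
  T: [ 0 -1  0 -1  1 -2]
  L: [ 1  0  1  0  0  1]
Echelon form has 2 nonzero rows (pivots: D,f)
Repeat: D,f; free: ℓ,ω,t,a
RREF:
  r0: [   1    0    1    0    0    1]
  r1: [   0    1    0    1   -1    2]
Fix exponent of a at 1, ℓ at 0, ω at 0, t at 0; solve each RREF row for its pivot's exponent:
  r0: exp(D) + (1)·1 = 0 ⇒ exp(D) = -1
  r1: exp(f) + (2)·1 = 0 ⇒ exp(f) = -2
Π_4 = D^-1 · f^-2 · a

["-1", "-2", "0", "0", "0", "1"]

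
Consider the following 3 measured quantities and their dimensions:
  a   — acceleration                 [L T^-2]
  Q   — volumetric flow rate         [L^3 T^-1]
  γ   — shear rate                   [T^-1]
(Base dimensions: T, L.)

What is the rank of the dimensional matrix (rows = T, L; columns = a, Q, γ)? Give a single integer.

2

Exponent matrix [T,L] × [a,Q,γ]:
  T: [-2 -1 -1]
  L: [ 1  3  0]
Echelon form has 2 nonzero rows (pivots: a,Q)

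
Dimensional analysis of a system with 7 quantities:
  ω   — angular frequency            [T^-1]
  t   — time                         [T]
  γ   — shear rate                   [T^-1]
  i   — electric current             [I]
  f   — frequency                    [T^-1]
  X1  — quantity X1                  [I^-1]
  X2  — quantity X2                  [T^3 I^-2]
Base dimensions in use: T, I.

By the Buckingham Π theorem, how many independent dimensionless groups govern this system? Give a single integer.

5

Dimensional matrix (T×I by ω×t×γ×i×f×X1×X2):
  T: [-1  1 -1  0 -1  0  3]
  I: [ 0  0  0  1  0 -1 -2]
Row reduction gives pivot columns ω,i; rank = 2
7 vars − rank 2 = 5 Π groups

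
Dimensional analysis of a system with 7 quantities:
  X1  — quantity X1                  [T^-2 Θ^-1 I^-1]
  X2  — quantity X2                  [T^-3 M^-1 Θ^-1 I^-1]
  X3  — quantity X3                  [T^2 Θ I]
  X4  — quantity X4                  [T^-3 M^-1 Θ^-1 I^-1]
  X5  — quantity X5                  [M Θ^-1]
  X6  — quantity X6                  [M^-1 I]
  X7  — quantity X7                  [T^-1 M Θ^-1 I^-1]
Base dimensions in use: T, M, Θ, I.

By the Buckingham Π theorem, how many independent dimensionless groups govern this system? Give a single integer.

Write exponents as rows T,M,Θ,I / cols X1,X2,X3,X4,X5,X6,X7:
  T: [-2 -3  2 -3  0  0 -1]
  M: [ 0 -1  0 -1  1 -1  1]
  Θ: [-1 -1  1 -1 -1  0 -1]
  I: [-1 -1  1 -1  0  1 -1]
RREF → pivots at {X1,X2,X5} ⇒ r = 3
n=7, r=3 ⇒ 4 dimensionless groups

4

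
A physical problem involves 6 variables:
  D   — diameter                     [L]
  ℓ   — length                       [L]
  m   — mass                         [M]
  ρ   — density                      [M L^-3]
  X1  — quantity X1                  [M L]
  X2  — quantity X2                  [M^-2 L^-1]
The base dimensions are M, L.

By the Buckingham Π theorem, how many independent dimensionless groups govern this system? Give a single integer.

4

Exponent matrix [M,L] × [D,ℓ,m,ρ,X1,X2]:
  M: [ 0  0  1  1  1 -2]
  L: [ 1  1  0 -3  1 -1]
Row reduction gives pivot columns D,m; rank = 2
Π count = n − r = 6 − 2 = 4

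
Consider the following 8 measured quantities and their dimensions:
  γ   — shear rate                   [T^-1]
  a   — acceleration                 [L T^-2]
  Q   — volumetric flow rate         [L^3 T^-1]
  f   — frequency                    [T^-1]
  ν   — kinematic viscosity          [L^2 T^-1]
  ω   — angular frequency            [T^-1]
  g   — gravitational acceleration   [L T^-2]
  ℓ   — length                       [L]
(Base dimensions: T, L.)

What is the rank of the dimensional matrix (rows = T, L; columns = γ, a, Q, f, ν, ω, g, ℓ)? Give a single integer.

2

Exponent matrix [T,L] × [γ,a,Q,f,ν,ω,g,ℓ]:
  T: [-1 -2 -1 -1 -1 -1 -2  0]
  L: [ 0  1  3  0  2  0  1  1]
Row reduction gives pivot columns γ,a; rank = 2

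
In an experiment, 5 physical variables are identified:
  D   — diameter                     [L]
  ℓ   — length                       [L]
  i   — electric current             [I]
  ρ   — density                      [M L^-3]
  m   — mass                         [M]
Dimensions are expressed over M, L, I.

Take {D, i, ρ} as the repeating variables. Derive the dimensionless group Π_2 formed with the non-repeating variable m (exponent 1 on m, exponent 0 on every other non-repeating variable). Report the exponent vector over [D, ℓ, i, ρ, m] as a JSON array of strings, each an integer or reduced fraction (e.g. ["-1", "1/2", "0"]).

Dimensional matrix (M×L×I by D×ℓ×i×ρ×m):
  M: [ 0  0  0  1  1]
  L: [ 1  1  0 -3  0]
  I: [ 0  0  1  0  0]
Row reduction gives pivot columns D,i,ρ; rank = 3
Pivot set = {D,i,ρ}, free = {ℓ,m}
RREF:
  r0: [   1    1    0    0    3]
  r1: [   0    0    1    0    0]
  r2: [   0    0    0    1    1]
Fix exponent of m at 1, ℓ at 0; solve each RREF row for its pivot's exponent:
  r0: exp(D) + (3)·1 = 0 ⇒ exp(D) = -3
  r1: exp(i) + (0)·1 = 0 ⇒ exp(i) = 0
  r2: exp(ρ) + (1)·1 = 0 ⇒ exp(ρ) = -1
Π_2 = D^-3 · ρ^-1 · m

["-3", "0", "0", "-1", "1"]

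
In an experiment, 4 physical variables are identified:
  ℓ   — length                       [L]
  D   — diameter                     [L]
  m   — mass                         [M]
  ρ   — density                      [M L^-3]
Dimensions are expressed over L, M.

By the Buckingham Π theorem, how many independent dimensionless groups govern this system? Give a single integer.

Write exponents as rows L,M / cols ℓ,D,m,ρ:
  L: [ 1  1  0 -3]
  M: [ 0  0  1  1]
Echelon form has 2 nonzero rows (pivots: ℓ,m)
n=4, r=2 ⇒ 2 dimensionless groups

2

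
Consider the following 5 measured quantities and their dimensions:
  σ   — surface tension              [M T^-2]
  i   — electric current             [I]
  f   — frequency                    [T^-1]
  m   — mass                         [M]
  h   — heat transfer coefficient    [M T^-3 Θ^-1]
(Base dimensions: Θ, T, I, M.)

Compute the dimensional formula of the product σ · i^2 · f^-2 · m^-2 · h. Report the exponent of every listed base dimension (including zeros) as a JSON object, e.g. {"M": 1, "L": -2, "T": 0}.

{"Θ": -1, "T": -3, "I": 2, "M": 0}

Dimensional matrix (Θ×T×I×M by σ×i×f×m×h):
  Θ: [ 0  0  0  0 -1]
  T: [-2  0 -1  0 -3]
  I: [ 0  1  0  0  0]
  M: [ 1  0  0  1  1]
  [Θ]: (1)·0+(2)·0+(-2)·0+(-2)·0+(1)·-1 = -1
  [T]: (1)·-2+(2)·0+(-2)·-1+(-2)·0+(1)·-3 = -3
  [I]: (1)·0+(2)·1+(-2)·0+(-2)·0+(1)·0 = 2
  [M]: (1)·1+(2)·0+(-2)·0+(-2)·1+(1)·1 = 0
⇒ Θ^-1 T^-3 I^2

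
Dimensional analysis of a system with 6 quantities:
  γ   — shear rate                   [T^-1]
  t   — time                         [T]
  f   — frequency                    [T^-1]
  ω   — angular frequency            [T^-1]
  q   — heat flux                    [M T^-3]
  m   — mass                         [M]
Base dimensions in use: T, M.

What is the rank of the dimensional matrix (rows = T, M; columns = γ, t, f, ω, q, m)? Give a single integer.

2

Exponent matrix [T,M] × [γ,t,f,ω,q,m]:
  T: [-1  1 -1 -1 -3  0]
  M: [ 0  0  0  0  1  1]
Row reduction gives pivot columns γ,q; rank = 2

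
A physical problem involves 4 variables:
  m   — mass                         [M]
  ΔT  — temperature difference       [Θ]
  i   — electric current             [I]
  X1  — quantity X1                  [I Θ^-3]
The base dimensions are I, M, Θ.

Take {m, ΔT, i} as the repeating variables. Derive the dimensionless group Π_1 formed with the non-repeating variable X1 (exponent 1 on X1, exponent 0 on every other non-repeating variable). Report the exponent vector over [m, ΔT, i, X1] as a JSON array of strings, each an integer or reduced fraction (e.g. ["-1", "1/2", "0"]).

["0", "3", "-1", "1"]

Dimensional matrix (I×M×Θ by m×ΔT×i×X1):
  I: [ 0  0  1  1]
  M: [ 1  0  0  0]
  Θ: [ 0  1  0 -3]
Echelon form has 3 nonzero rows (pivots: m,ΔT,i)
Pivot set = {m,ΔT,i}, free = {X1}
RREF:
  r0: [   1    0    0    0]
  r1: [   0    1    0   -3]
  r2: [   0    0    1    1]
Fix exponent of X1 at 1; solve each RREF row for its pivot's exponent:
  r0: exp(m) + (0)·1 = 0 ⇒ exp(m) = 0
  r1: exp(ΔT) + (-3)·1 = 0 ⇒ exp(ΔT) = 3
  r2: exp(i) + (1)·1 = 0 ⇒ exp(i) = -1
Π_1 = ΔT^3 · i^-1 · X1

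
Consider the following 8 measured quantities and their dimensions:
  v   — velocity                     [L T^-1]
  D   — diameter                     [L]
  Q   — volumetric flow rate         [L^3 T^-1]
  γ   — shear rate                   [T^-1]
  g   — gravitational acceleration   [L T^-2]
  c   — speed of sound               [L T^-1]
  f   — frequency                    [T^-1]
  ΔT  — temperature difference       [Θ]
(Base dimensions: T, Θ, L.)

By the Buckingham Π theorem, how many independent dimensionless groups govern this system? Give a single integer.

Exponent matrix [T,Θ,L] × [v,D,Q,γ,g,c,f,ΔT]:
  T: [-1  0 -1 -1 -2 -1 -1  0]
  Θ: [ 0  0  0  0  0  0  0  1]
  L: [ 1  1  3  0  1  1  0  0]
Echelon form has 3 nonzero rows (pivots: v,D,ΔT)
n=8, r=3 ⇒ 5 dimensionless groups

5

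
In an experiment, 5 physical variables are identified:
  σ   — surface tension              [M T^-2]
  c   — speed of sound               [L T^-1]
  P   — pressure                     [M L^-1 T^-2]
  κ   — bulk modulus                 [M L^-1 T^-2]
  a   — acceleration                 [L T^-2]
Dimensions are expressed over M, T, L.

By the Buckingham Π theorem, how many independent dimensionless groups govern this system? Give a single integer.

Exponent matrix [M,T,L] × [σ,c,P,κ,a]:
  M: [ 1  0  1  1  0]
  T: [-2 -1 -2 -2 -2]
  L: [ 0  1 -1 -1  1]
Echelon form has 3 nonzero rows (pivots: σ,c,P)
5 vars − rank 3 = 2 Π groups

2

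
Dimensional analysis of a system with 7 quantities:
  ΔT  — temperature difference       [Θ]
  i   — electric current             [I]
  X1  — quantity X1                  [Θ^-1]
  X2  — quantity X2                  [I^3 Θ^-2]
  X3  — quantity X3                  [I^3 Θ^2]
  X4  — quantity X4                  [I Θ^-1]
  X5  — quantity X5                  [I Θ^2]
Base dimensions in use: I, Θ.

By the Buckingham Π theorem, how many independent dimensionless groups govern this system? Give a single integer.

5

Exponent matrix [I,Θ] × [ΔT,i,X1,X2,X3,X4,X5]:
  I: [ 0  1  0  3  3  1  1]
  Θ: [ 1  0 -1 -2  2 -1  2]
Row reduction gives pivot columns ΔT,i; rank = 2
7 vars − rank 2 = 5 Π groups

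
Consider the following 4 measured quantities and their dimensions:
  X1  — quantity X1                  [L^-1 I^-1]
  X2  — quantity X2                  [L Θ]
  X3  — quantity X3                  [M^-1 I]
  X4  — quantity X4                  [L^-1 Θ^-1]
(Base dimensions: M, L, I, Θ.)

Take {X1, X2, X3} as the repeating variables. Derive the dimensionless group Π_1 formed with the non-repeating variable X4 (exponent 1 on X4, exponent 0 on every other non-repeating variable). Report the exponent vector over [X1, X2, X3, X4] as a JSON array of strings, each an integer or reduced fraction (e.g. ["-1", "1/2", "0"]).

["0", "1", "0", "1"]

Dimensional matrix (M×L×I×Θ by X1×X2×X3×X4):
  M: [ 0  0 -1  0]
  L: [-1  1  0 -1]
  I: [-1  0  1  0]
  Θ: [ 0  1  0 -1]
Row reduction gives pivot columns X1,X2,X3; rank = 3
Repeat: X1,X2,X3; free: X4
RREF:
  r0: [   1    0    0    0]
  r1: [   0    1    0   -1]
  r2: [   0    0    1    0]
  r3: [   0    0    0    0]
Fix exponent of X4 at 1; solve each RREF row for its pivot's exponent:
  r0: exp(X1) + (0)·1 = 0 ⇒ exp(X1) = 0
  r1: exp(X2) + (-1)·1 = 0 ⇒ exp(X2) = 1
  r2: exp(X3) + (0)·1 = 0 ⇒ exp(X3) = 0
Π_1 = X2 · X4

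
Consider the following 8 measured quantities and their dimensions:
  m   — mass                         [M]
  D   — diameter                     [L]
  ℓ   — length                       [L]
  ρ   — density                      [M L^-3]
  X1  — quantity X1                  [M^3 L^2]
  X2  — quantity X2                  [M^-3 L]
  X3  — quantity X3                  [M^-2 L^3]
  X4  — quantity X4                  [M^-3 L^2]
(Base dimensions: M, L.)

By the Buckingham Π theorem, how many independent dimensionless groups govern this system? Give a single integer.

Dimensional matrix (M×L by m×D×ℓ×ρ×X1×X2×X3×X4):
  M: [ 1  0  0  1  3 -3 -2 -3]
  L: [ 0  1  1 -3  2  1  3  2]
Row reduction gives pivot columns m,D; rank = 2
Π count = n − r = 8 − 2 = 6

6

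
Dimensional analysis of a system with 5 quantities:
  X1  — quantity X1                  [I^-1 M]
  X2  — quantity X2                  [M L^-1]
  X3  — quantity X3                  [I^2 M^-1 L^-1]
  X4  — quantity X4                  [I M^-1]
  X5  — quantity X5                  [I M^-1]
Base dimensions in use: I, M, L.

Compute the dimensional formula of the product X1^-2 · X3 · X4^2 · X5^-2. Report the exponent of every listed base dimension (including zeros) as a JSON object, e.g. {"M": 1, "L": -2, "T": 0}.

{"I": 4, "M": -3, "L": -1}

Dimensional matrix (I×M×L by X1×X2×X3×X4×X5):
  I: [-1  0  2  1  1]
  M: [ 1  1 -1 -1 -1]
  L: [ 0 -1 -1  0  0]
  [I]: (-2)·-1+(1)·2+(2)·1+(-2)·1 = 4
  [M]: (-2)·1+(1)·-1+(2)·-1+(-2)·-1 = -3
  [L]: (-2)·0+(1)·-1+(2)·0+(-2)·0 = -1
⇒ I^4 M^-3 L^-1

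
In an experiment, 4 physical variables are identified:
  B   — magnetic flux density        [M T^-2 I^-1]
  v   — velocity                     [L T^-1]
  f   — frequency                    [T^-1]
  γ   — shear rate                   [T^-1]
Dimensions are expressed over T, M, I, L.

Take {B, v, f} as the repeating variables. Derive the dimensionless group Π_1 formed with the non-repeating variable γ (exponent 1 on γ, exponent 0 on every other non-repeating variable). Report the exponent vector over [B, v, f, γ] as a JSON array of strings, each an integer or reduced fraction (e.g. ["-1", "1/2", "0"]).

Dimensional matrix (T×M×I×L by B×v×f×γ):
  T: [-2 -1 -1 -1]
  M: [ 1  0  0  0]
  I: [-1  0  0  0]
  L: [ 0  1  0  0]
Echelon form has 3 nonzero rows (pivots: B,v,f)
Pivot set = {B,v,f}, free = {γ}
RREF:
  r0: [   1    0    0    0]
  r1: [   0    1    0    0]
  r2: [   0    0    1    1]
  r3: [   0    0    0    0]
Fix exponent of γ at 1; solve each RREF row for its pivot's exponent:
  r0: exp(B) + (0)·1 = 0 ⇒ exp(B) = 0
  r1: exp(v) + (0)·1 = 0 ⇒ exp(v) = 0
  r2: exp(f) + (1)·1 = 0 ⇒ exp(f) = -1
Π_1 = f^-1 · γ

["0", "0", "-1", "1"]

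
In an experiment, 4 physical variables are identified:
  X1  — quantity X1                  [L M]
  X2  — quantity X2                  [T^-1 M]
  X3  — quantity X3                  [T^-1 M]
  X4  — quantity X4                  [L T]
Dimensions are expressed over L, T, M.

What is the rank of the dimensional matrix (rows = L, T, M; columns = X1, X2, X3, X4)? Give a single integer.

Dimensional matrix (L×T×M by X1×X2×X3×X4):
  L: [ 1  0  0  1]
  T: [ 0 -1 -1  1]
  M: [ 1  1  1  0]
Row reduction gives pivot columns X1,X2; rank = 2

2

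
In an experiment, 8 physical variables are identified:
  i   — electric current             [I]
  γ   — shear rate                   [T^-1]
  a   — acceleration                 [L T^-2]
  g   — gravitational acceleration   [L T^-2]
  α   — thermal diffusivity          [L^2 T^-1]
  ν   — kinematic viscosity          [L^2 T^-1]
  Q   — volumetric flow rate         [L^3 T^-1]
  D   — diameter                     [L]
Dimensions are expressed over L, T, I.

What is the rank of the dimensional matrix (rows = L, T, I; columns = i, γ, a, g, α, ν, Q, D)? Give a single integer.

Dimensional matrix (L×T×I by i×γ×a×g×α×ν×Q×D):
  L: [ 0  0  1  1  2  2  3  1]
  T: [ 0 -1 -2 -2 -1 -1 -1  0]
  I: [ 1  0  0  0  0  0  0  0]
RREF → pivots at {i,γ,a} ⇒ r = 3

3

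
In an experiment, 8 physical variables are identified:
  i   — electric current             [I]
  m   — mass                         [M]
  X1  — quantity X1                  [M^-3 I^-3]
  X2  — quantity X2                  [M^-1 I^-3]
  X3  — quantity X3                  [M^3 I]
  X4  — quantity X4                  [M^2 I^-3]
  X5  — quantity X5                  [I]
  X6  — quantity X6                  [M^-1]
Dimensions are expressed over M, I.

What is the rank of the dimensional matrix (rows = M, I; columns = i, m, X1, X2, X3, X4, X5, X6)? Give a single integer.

Write exponents as rows M,I / cols i,m,X1,X2,X3,X4,X5,X6:
  M: [ 0  1 -3 -1  3  2  0 -1]
  I: [ 1  0 -3 -3  1 -3  1  0]
Row reduction gives pivot columns i,m; rank = 2

2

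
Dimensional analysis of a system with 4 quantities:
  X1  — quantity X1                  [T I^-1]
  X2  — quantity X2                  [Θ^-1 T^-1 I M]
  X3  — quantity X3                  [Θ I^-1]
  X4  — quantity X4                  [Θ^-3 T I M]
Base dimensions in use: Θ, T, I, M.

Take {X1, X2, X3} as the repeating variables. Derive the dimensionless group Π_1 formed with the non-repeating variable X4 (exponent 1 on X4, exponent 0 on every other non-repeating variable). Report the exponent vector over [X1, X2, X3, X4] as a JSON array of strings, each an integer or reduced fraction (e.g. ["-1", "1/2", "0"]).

["-2", "-1", "2", "1"]

Write exponents as rows Θ,T,I,M / cols X1,X2,X3,X4:
  Θ: [ 0 -1  1 -3]
  T: [ 1 -1  0  1]
  I: [-1  1 -1  1]
  M: [ 0  1  0  1]
RREF → pivots at {X1,X2,X3} ⇒ r = 3
Pivot set = {X1,X2,X3}, free = {X4}
RREF:
  r0: [   1    0    0    2]
  r1: [   0    1    0    1]
  r2: [   0    0    1   -2]
  r3: [   0    0    0    0]
Fix exponent of X4 at 1; solve each RREF row for its pivot's exponent:
  r0: exp(X1) + (2)·1 = 0 ⇒ exp(X1) = -2
  r1: exp(X2) + (1)·1 = 0 ⇒ exp(X2) = -1
  r2: exp(X3) + (-2)·1 = 0 ⇒ exp(X3) = 2
Π_1 = X1^-2 · X2^-1 · X3^2 · X4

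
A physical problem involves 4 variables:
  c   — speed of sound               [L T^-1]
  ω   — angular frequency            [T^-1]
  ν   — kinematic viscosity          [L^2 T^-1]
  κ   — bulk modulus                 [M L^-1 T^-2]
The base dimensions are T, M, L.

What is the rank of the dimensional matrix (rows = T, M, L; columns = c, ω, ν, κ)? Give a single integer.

3

Write exponents as rows T,M,L / cols c,ω,ν,κ:
  T: [-1 -1 -1 -2]
  M: [ 0  0  0  1]
  L: [ 1  0  2 -1]
RREF → pivots at {c,ω,κ} ⇒ r = 3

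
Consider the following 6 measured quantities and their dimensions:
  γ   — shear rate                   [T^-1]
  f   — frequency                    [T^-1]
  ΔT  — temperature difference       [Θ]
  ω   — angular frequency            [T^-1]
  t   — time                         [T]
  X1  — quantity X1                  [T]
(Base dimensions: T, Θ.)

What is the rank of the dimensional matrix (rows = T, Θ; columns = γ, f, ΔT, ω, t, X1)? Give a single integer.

Exponent matrix [T,Θ] × [γ,f,ΔT,ω,t,X1]:
  T: [-1 -1  0 -1  1  1]
  Θ: [ 0  0  1  0  0  0]
RREF → pivots at {γ,ΔT} ⇒ r = 2

2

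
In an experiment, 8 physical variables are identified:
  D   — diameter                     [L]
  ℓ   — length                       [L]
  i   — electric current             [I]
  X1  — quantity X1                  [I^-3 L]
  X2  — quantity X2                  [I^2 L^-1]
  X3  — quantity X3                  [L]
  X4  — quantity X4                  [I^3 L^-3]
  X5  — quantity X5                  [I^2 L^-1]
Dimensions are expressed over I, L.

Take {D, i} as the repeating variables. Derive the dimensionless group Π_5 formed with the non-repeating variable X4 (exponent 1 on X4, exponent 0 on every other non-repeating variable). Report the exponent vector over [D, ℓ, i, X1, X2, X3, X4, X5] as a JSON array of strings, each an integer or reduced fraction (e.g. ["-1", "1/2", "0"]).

Write exponents as rows I,L / cols D,ℓ,i,X1,X2,X3,X4,X5:
  I: [ 0  0  1 -3  2  0  3  2]
  L: [ 1  1  0  1 -1  1 -3 -1]
Row reduction gives pivot columns D,i; rank = 2
Pivot set = {D,i}, free = {ℓ,X1,X2,X3,X4,X5}
RREF:
  r0: [   1    1    0    1   -1    1   -3   -1]
  r1: [   0    0    1   -3    2    0    3    2]
Fix exponent of X4 at 1, ℓ at 0, X1 at 0, X2 at 0, X3 at 0, X5 at 0; solve each RREF row for its pivot's exponent:
  r0: exp(D) + (-3)·1 = 0 ⇒ exp(D) = 3
  r1: exp(i) + (3)·1 = 0 ⇒ exp(i) = -3
Π_5 = D^3 · i^-3 · X4

["3", "0", "-3", "0", "0", "0", "1", "0"]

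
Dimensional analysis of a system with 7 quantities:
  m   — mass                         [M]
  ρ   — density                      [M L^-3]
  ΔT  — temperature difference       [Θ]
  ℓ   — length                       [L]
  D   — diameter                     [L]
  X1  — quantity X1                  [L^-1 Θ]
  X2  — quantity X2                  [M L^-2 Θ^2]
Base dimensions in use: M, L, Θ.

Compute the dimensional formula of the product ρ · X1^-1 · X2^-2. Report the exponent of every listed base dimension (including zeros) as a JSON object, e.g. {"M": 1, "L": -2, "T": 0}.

{"M": -1, "L": 2, "Θ": -5}

Dimensional matrix (M×L×Θ by m×ρ×ΔT×ℓ×D×X1×X2):
  M: [ 1  1  0  0  0  0  1]
  L: [ 0 -3  0  1  1 -1 -2]
  Θ: [ 0  0  1  0  0  1  2]
  [M]: (1)·1+(-1)·0+(-2)·1 = -1
  [L]: (1)·-3+(-1)·-1+(-2)·-2 = 2
  [Θ]: (1)·0+(-1)·1+(-2)·2 = -5
⇒ M^-1 L^2 Θ^-5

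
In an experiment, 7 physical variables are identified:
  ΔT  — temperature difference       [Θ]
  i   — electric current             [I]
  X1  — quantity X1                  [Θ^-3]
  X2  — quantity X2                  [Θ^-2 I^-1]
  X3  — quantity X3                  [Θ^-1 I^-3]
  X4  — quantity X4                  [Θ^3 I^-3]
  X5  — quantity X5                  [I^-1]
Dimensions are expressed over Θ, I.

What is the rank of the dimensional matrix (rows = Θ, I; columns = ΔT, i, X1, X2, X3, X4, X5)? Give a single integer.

2

Write exponents as rows Θ,I / cols ΔT,i,X1,X2,X3,X4,X5:
  Θ: [ 1  0 -3 -2 -1  3  0]
  I: [ 0  1  0 -1 -3 -3 -1]
Echelon form has 2 nonzero rows (pivots: ΔT,i)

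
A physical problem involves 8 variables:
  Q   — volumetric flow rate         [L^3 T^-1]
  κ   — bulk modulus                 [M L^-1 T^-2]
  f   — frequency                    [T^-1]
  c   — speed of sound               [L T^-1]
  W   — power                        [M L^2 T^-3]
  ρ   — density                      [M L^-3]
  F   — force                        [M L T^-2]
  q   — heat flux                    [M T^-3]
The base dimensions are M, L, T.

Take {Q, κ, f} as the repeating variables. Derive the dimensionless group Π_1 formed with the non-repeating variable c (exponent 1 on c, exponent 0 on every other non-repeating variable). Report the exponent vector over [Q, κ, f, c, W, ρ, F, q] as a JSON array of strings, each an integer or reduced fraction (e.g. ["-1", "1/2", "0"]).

Dimensional matrix (M×L×T by Q×κ×f×c×W×ρ×F×q):
  M: [ 0  1  0  0  1  1  1  1]
  L: [ 3 -1  0  1  2 -3  1  0]
  T: [-1 -2 -1 -1 -3  0 -2 -3]
Row reduction gives pivot columns Q,κ,f; rank = 3
Repeat: Q,κ,f; free: c,W,ρ,F,q
RREF:
  r0: [   1    0    0  1/3    1 -2/3  2/3  1/3]
  r1: [   0    1    0    0    1    1    1    1]
  r2: [   0    0    1  2/3    0 -4/3 -2/3  2/3]
Fix exponent of c at 1, W at 0, ρ at 0, F at 0, q at 0; solve each RREF row for its pivot's exponent:
  r0: exp(Q) + (1/3)·1 = 0 ⇒ exp(Q) = -1/3
  r1: exp(κ) + (0)·1 = 0 ⇒ exp(κ) = 0
  r2: exp(f) + (2/3)·1 = 0 ⇒ exp(f) = -2/3
Π_1 = Q^(-1/3) · f^(-2/3) · c

["-1/3", "0", "-2/3", "1", "0", "0", "0", "0"]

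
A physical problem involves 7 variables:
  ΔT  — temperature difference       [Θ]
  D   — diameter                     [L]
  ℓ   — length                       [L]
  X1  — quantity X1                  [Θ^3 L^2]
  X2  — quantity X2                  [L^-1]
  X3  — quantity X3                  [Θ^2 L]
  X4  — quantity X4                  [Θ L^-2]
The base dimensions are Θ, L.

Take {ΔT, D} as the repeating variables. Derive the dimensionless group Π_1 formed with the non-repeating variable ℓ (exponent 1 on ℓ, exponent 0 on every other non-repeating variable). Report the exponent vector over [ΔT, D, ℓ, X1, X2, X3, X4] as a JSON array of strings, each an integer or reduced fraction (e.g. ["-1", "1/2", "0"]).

Dimensional matrix (Θ×L by ΔT×D×ℓ×X1×X2×X3×X4):
  Θ: [ 1  0  0  3  0  2  1]
  L: [ 0  1  1  2 -1  1 -2]
Row reduction gives pivot columns ΔT,D; rank = 2
Pivot set = {ΔT,D}, free = {ℓ,X1,X2,X3,X4}
RREF:
  r0: [   1    0    0    3    0    2    1]
  r1: [   0    1    1    2   -1    1   -2]
Fix exponent of ℓ at 1, X1 at 0, X2 at 0, X3 at 0, X4 at 0; solve each RREF row for its pivot's exponent:
  r0: exp(ΔT) + (0)·1 = 0 ⇒ exp(ΔT) = 0
  r1: exp(D) + (1)·1 = 0 ⇒ exp(D) = -1
Π_1 = D^-1 · ℓ

["0", "-1", "1", "0", "0", "0", "0"]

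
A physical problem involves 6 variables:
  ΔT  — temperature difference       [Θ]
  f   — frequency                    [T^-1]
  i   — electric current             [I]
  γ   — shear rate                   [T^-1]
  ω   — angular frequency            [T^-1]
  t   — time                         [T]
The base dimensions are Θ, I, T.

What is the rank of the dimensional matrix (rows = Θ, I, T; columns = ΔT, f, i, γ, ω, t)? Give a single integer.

3

Write exponents as rows Θ,I,T / cols ΔT,f,i,γ,ω,t:
  Θ: [ 1  0  0  0  0  0]
  I: [ 0  0  1  0  0  0]
  T: [ 0 -1  0 -1 -1  1]
RREF → pivots at {ΔT,f,i} ⇒ r = 3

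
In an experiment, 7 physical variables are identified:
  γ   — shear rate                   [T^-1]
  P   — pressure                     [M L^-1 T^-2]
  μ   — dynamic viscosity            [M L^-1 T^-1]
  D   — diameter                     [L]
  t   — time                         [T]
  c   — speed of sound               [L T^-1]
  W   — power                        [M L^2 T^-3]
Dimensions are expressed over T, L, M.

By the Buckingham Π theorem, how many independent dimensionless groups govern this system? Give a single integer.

Write exponents as rows T,L,M / cols γ,P,μ,D,t,c,W:
  T: [-1 -2 -1  0  1 -1 -3]
  L: [ 0 -1 -1  1  0  1  2]
  M: [ 0  1  1  0  0  0  1]
Row reduction gives pivot columns γ,P,D; rank = 3
7 vars − rank 3 = 4 Π groups

4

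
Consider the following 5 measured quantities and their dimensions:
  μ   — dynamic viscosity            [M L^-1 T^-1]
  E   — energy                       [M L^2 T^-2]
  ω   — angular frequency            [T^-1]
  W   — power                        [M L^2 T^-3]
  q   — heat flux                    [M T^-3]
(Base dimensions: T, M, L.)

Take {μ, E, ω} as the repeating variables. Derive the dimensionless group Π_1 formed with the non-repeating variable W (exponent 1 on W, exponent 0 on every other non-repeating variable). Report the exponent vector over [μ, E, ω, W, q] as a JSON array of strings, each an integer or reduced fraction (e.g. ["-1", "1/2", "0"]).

["0", "-1", "-1", "1", "0"]

Write exponents as rows T,M,L / cols μ,E,ω,W,q:
  T: [-1 -2 -1 -3 -3]
  M: [ 1  1  0  1  1]
  L: [-1  2  0  2  0]
Row reduction gives pivot columns μ,E,ω; rank = 3
Repeat: μ,E,ω; free: W,q
RREF:
  r0: [   1    0    0    0  2/3]
  r1: [   0    1    0    1  1/3]
  r2: [   0    0    1    1  5/3]
Fix exponent of W at 1, q at 0; solve each RREF row for its pivot's exponent:
  r0: exp(μ) + (0)·1 = 0 ⇒ exp(μ) = 0
  r1: exp(E) + (1)·1 = 0 ⇒ exp(E) = -1
  r2: exp(ω) + (1)·1 = 0 ⇒ exp(ω) = -1
Π_1 = E^-1 · ω^-1 · W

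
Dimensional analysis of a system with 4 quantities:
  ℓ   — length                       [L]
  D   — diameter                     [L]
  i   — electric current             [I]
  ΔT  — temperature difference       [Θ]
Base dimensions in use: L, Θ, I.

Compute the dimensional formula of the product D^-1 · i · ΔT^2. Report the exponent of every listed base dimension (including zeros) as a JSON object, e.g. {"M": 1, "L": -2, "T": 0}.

Exponent matrix [L,Θ,I] × [ℓ,D,i,ΔT]:
  L: [ 1  1  0  0]
  Θ: [ 0  0  0  1]
  I: [ 0  0  1  0]
  [L]: (-1)·1+(1)·0+(2)·0 = -1
  [Θ]: (-1)·0+(1)·0+(2)·1 = 2
  [I]: (-1)·0+(1)·1+(2)·0 = 1
⇒ L^-1 Θ^2 I

{"L": -1, "Θ": 2, "I": 1}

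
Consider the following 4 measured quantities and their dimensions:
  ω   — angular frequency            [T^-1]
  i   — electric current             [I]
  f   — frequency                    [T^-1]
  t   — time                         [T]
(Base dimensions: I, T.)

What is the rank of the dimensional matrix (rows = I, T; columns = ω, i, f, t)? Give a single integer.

Write exponents as rows I,T / cols ω,i,f,t:
  I: [ 0  1  0  0]
  T: [-1  0 -1  1]
Row reduction gives pivot columns ω,i; rank = 2

2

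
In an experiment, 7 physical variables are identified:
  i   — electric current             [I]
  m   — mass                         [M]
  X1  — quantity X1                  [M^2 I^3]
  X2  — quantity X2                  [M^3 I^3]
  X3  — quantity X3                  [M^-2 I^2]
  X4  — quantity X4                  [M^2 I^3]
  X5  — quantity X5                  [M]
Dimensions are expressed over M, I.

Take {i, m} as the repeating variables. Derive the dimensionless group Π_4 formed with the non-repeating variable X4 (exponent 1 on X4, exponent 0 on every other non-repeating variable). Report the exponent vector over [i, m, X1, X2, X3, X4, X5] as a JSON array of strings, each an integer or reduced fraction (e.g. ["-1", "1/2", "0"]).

["-3", "-2", "0", "0", "0", "1", "0"]

Dimensional matrix (M×I by i×m×X1×X2×X3×X4×X5):
  M: [ 0  1  2  3 -2  2  1]
  I: [ 1  0  3  3  2  3  0]
Row reduction gives pivot columns i,m; rank = 2
Pivot set = {i,m}, free = {X1,X2,X3,X4,X5}
RREF:
  r0: [   1    0    3    3    2    3    0]
  r1: [   0    1    2    3   -2    2    1]
Fix exponent of X4 at 1, X1 at 0, X2 at 0, X3 at 0, X5 at 0; solve each RREF row for its pivot's exponent:
  r0: exp(i) + (3)·1 = 0 ⇒ exp(i) = -3
  r1: exp(m) + (2)·1 = 0 ⇒ exp(m) = -2
Π_4 = i^-3 · m^-2 · X4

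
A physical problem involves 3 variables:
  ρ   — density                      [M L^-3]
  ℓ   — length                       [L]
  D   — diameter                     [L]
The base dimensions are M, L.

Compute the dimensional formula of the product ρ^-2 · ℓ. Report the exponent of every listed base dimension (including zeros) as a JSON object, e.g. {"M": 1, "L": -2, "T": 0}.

{"M": -2, "L": 7}

Exponent matrix [M,L] × [ρ,ℓ,D]:
  M: [ 1  0  0]
  L: [-3  1  1]
  [M]: (-2)·1+(1)·0 = -2
  [L]: (-2)·-3+(1)·1 = 7
⇒ M^-2 L^7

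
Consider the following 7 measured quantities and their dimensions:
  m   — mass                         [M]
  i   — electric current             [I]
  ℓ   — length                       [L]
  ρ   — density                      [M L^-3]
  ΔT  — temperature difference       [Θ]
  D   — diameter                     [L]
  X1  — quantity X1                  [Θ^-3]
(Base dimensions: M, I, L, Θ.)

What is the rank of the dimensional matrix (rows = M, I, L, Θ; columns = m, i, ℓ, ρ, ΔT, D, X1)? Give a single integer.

4

Write exponents as rows M,I,L,Θ / cols m,i,ℓ,ρ,ΔT,D,X1:
  M: [ 1  0  0  1  0  0  0]
  I: [ 0  1  0  0  0  0  0]
  L: [ 0  0  1 -3  0  1  0]
  Θ: [ 0  0  0  0  1  0 -3]
RREF → pivots at {m,i,ℓ,ΔT} ⇒ r = 4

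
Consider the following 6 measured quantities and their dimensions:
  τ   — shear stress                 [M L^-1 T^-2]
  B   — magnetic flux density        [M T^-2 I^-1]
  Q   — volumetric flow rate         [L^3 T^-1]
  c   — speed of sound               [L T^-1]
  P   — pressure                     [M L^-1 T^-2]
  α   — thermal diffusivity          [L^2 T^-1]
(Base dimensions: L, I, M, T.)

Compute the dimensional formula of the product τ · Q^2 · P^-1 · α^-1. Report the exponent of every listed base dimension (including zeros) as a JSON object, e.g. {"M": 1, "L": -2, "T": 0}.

{"L": 4, "I": 0, "M": 0, "T": -1}

Exponent matrix [L,I,M,T] × [τ,B,Q,c,P,α]:
  L: [-1  0  3  1 -1  2]
  I: [ 0 -1  0  0  0  0]
  M: [ 1  1  0  0  1  0]
  T: [-2 -2 -1 -1 -2 -1]
  [L]: (1)·-1+(2)·3+(-1)·-1+(-1)·2 = 4
  [I]: (1)·0+(2)·0+(-1)·0+(-1)·0 = 0
  [M]: (1)·1+(2)·0+(-1)·1+(-1)·0 = 0
  [T]: (1)·-2+(2)·-1+(-1)·-2+(-1)·-1 = -1
⇒ L^4 T^-1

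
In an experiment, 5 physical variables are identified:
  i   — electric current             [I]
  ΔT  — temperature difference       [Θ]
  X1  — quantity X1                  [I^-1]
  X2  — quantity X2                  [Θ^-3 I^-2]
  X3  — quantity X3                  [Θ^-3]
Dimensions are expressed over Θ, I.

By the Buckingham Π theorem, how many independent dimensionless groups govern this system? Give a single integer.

3

Exponent matrix [Θ,I] × [i,ΔT,X1,X2,X3]:
  Θ: [ 0  1  0 -3 -3]
  I: [ 1  0 -1 -2  0]
RREF → pivots at {i,ΔT} ⇒ r = 2
Π count = n − r = 5 − 2 = 3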